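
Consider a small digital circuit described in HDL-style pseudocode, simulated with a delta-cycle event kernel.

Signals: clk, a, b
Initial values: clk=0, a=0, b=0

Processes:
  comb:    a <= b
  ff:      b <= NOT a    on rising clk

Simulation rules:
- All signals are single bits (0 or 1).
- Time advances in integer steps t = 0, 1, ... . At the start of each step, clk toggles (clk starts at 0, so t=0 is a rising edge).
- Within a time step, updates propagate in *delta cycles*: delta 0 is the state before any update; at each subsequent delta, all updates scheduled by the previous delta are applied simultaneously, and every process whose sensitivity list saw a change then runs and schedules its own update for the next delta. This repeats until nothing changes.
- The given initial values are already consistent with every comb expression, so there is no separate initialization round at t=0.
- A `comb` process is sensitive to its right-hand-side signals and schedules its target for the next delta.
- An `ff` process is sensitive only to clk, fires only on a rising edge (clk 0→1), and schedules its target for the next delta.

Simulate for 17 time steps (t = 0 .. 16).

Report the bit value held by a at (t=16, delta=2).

[bits: b,clk,a]
t=0: Δ0=000 Δ1=010 Δ2=110 Δ3=111 | 3Δ
t=1: Δ0=111 Δ1=101 | 1Δ
t=2: Δ0=101 Δ1=111 Δ2=011 Δ3=010 | 3Δ
t=3: Δ0=010 Δ1=000 | 1Δ
t=4: Δ0=000 Δ1=010 Δ2=110 Δ3=111 | 3Δ
t=5: Δ0=111 Δ1=101 | 1Δ
t=6: Δ0=101 Δ1=111 Δ2=011 Δ3=010 | 3Δ
t=7: Δ0=010 Δ1=000 | 1Δ
t=8: Δ0=000 Δ1=010 Δ2=110 Δ3=111 | 3Δ
t=9: Δ0=111 Δ1=101 | 1Δ
t=10: Δ0=101 Δ1=111 Δ2=011 Δ3=010 | 3Δ
t=11: Δ0=010 Δ1=000 | 1Δ
t=12: Δ0=000 Δ1=010 Δ2=110 Δ3=111 | 3Δ
t=13: Δ0=111 Δ1=101 | 1Δ
t=14: Δ0=101 Δ1=111 Δ2=011 Δ3=010 | 3Δ
t=15: Δ0=010 Δ1=000 | 1Δ
t=16: Δ0=000 Δ1=010 Δ2=110 Δ3=111 | 3Δ

0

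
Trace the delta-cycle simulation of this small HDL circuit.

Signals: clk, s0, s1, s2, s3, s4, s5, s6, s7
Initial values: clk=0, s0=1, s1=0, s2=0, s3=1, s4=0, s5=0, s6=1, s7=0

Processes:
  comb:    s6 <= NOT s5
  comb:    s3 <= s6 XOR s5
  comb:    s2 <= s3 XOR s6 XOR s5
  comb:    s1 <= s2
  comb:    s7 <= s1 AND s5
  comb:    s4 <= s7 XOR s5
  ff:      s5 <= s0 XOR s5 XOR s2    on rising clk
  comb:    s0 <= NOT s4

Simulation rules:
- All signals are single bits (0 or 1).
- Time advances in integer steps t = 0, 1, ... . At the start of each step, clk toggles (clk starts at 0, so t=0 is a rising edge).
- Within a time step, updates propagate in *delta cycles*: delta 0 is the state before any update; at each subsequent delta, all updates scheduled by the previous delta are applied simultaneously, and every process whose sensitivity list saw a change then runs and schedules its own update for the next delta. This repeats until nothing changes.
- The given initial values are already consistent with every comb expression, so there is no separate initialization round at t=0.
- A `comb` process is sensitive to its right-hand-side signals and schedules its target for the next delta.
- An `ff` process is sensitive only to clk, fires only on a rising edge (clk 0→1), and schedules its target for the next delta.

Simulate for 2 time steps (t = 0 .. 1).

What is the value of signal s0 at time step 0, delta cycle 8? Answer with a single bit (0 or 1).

t0.Δ0 s1=0 s2=0 s6=1 s5=0 clk=0 s4=0 s0=1 s7=0 s3=1
t0.Δ1 s1=0 s2=0 s6=1 s5=0 clk=1 s4=0 s0=1 s7=0 s3=1
t0.Δ2 s1=0 s2=0 s6=1 s5=1 clk=1 s4=0 s0=1 s7=0 s3=1
t0.Δ3 s1=0 s2=1 s6=0 s5=1 clk=1 s4=1 s0=1 s7=0 s3=0
t0.Δ4 s1=1 s2=1 s6=0 s5=1 clk=1 s4=1 s0=0 s7=0 s3=1
t0.Δ5 s1=1 s2=0 s6=0 s5=1 clk=1 s4=1 s0=0 s7=1 s3=1
t0.Δ6 s1=0 s2=0 s6=0 s5=1 clk=1 s4=0 s0=0 s7=1 s3=1
t0.Δ7 s1=0 s2=0 s6=0 s5=1 clk=1 s4=0 s0=1 s7=0 s3=1
t0.Δ8 s1=0 s2=0 s6=0 s5=1 clk=1 s4=1 s0=1 s7=0 s3=1
t0.Δ9 s1=0 s2=0 s6=0 s5=1 clk=1 s4=1 s0=0 s7=0 s3=1
t1.Δ0 s1=0 s2=0 s6=0 s5=1 clk=1 s4=1 s0=0 s7=0 s3=1
t1.Δ1 s1=0 s2=0 s6=0 s5=1 clk=0 s4=1 s0=0 s7=0 s3=1

1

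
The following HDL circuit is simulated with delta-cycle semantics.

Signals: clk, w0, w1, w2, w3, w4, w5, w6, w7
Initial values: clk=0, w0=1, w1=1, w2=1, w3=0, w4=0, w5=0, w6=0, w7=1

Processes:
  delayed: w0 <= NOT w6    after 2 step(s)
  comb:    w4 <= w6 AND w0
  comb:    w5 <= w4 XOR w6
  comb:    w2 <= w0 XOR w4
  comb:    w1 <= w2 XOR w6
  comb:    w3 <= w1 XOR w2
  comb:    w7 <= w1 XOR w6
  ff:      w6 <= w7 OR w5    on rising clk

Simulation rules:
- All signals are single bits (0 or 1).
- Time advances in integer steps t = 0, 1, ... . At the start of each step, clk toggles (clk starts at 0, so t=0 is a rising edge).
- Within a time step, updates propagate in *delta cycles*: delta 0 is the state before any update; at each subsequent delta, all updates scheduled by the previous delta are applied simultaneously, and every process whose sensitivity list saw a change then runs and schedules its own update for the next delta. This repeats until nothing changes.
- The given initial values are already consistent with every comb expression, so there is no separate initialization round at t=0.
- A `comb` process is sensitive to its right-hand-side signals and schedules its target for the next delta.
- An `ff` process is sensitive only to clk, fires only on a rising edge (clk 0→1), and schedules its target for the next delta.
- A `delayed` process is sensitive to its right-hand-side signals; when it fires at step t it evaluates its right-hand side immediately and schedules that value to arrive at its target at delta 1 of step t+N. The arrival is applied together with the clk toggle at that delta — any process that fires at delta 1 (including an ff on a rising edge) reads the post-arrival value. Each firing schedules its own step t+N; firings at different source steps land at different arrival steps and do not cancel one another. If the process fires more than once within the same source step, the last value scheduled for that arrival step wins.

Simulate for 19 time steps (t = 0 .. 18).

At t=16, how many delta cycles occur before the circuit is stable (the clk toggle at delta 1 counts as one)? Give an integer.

4

t=0 Δ0: w6=0 w0=1 w3=0 w1=1 w5=0 w4=0 clk=0 w7=1 w2=1
  Δ1: clk:0→1
  Δ2: w6:0→1
  Δ3: w1:1→0, w5:0→1, w4:0→1, w7:1→0
  Δ4: w3:0→1, w5:1→0, w7:0→1, w2:1→0
  Δ5: w3:1→0, w1:0→1
  Δ6: w3:0→1, w7:1→0
  (6Δ to stable)
t=1 Δ0: w6=1 w0=1 w3=1 w1=1 w5=0 w4=1 clk=1 w7=0 w2=0
  Δ1: clk:1→0
  (1Δ to stable)
t=2 Δ0: w6=1 w0=1 w3=1 w1=1 w5=0 w4=1 clk=0 w7=0 w2=0
  Δ1: w0:1→0, clk:0→1
  Δ2: w6:1→0, w4:1→0, w2:0→1
  Δ3: w3:1→0, w7:0→1, w2:1→0
  Δ4: w3:0→1, w1:1→0
  Δ5: w3:1→0, w7:1→0
  (5Δ to stable)
t=3 Δ0: w6=0 w0=0 w3=0 w1=0 w5=0 w4=0 clk=1 w7=0 w2=0
  Δ1: clk:1→0
  (1Δ to stable)
t=4 Δ0: w6=0 w0=0 w3=0 w1=0 w5=0 w4=0 clk=0 w7=0 w2=0
  Δ1: w0:0→1, clk:0→1
  Δ2: w2:0→1
  Δ3: w3:0→1, w1:0→1
  Δ4: w3:1→0, w7:0→1
  (4Δ to stable)
t=5 Δ0: w6=0 w0=1 w3=0 w1=1 w5=0 w4=0 clk=1 w7=1 w2=1
  Δ1: clk:1→0
  (1Δ to stable)
t=6 Δ0: w6=0 w0=1 w3=0 w1=1 w5=0 w4=0 clk=0 w7=1 w2=1
  Δ1: clk:0→1
  Δ2: w6:0→1
  Δ3: w1:1→0, w5:0→1, w4:0→1, w7:1→0
  Δ4: w3:0→1, w5:1→0, w7:0→1, w2:1→0
  Δ5: w3:1→0, w1:0→1
  Δ6: w3:0→1, w7:1→0
  (6Δ to stable)
t=7 Δ0: w6=1 w0=1 w3=1 w1=1 w5=0 w4=1 clk=1 w7=0 w2=0
  Δ1: clk:1→0
  (1Δ to stable)
t=8 Δ0: w6=1 w0=1 w3=1 w1=1 w5=0 w4=1 clk=0 w7=0 w2=0
  Δ1: w0:1→0, clk:0→1
  Δ2: w6:1→0, w4:1→0, w2:0→1
  Δ3: w3:1→0, w7:0→1, w2:1→0
  Δ4: w3:0→1, w1:1→0
  Δ5: w3:1→0, w7:1→0
  (5Δ to stable)
t=9 Δ0: w6=0 w0=0 w3=0 w1=0 w5=0 w4=0 clk=1 w7=0 w2=0
  Δ1: clk:1→0
  (1Δ to stable)
t=10 Δ0: w6=0 w0=0 w3=0 w1=0 w5=0 w4=0 clk=0 w7=0 w2=0
  Δ1: w0:0→1, clk:0→1
  Δ2: w2:0→1
  Δ3: w3:0→1, w1:0→1
  Δ4: w3:1→0, w7:0→1
  (4Δ to stable)
t=11 Δ0: w6=0 w0=1 w3=0 w1=1 w5=0 w4=0 clk=1 w7=1 w2=1
  Δ1: clk:1→0
  (1Δ to stable)
t=12 Δ0: w6=0 w0=1 w3=0 w1=1 w5=0 w4=0 clk=0 w7=1 w2=1
  Δ1: clk:0→1
  Δ2: w6:0→1
  Δ3: w1:1→0, w5:0→1, w4:0→1, w7:1→0
  Δ4: w3:0→1, w5:1→0, w7:0→1, w2:1→0
  Δ5: w3:1→0, w1:0→1
  Δ6: w3:0→1, w7:1→0
  (6Δ to stable)
t=13 Δ0: w6=1 w0=1 w3=1 w1=1 w5=0 w4=1 clk=1 w7=0 w2=0
  Δ1: clk:1→0
  (1Δ to stable)
t=14 Δ0: w6=1 w0=1 w3=1 w1=1 w5=0 w4=1 clk=0 w7=0 w2=0
  Δ1: w0:1→0, clk:0→1
  Δ2: w6:1→0, w4:1→0, w2:0→1
  Δ3: w3:1→0, w7:0→1, w2:1→0
  Δ4: w3:0→1, w1:1→0
  Δ5: w3:1→0, w7:1→0
  (5Δ to stable)
t=15 Δ0: w6=0 w0=0 w3=0 w1=0 w5=0 w4=0 clk=1 w7=0 w2=0
  Δ1: clk:1→0
  (1Δ to stable)
t=16 Δ0: w6=0 w0=0 w3=0 w1=0 w5=0 w4=0 clk=0 w7=0 w2=0
  Δ1: w0:0→1, clk:0→1
  Δ2: w2:0→1
  Δ3: w3:0→1, w1:0→1
  Δ4: w3:1→0, w7:0→1
  (4Δ to stable)
t=17 Δ0: w6=0 w0=1 w3=0 w1=1 w5=0 w4=0 clk=1 w7=1 w2=1
  Δ1: clk:1→0
  (1Δ to stable)
t=18 Δ0: w6=0 w0=1 w3=0 w1=1 w5=0 w4=0 clk=0 w7=1 w2=1
  Δ1: clk:0→1
  Δ2: w6:0→1
  Δ3: w1:1→0, w5:0→1, w4:0→1, w7:1→0
  Δ4: w3:0→1, w5:1→0, w7:0→1, w2:1→0
  Δ5: w3:1→0, w1:0→1
  Δ6: w3:0→1, w7:1→0
  (6Δ to stable)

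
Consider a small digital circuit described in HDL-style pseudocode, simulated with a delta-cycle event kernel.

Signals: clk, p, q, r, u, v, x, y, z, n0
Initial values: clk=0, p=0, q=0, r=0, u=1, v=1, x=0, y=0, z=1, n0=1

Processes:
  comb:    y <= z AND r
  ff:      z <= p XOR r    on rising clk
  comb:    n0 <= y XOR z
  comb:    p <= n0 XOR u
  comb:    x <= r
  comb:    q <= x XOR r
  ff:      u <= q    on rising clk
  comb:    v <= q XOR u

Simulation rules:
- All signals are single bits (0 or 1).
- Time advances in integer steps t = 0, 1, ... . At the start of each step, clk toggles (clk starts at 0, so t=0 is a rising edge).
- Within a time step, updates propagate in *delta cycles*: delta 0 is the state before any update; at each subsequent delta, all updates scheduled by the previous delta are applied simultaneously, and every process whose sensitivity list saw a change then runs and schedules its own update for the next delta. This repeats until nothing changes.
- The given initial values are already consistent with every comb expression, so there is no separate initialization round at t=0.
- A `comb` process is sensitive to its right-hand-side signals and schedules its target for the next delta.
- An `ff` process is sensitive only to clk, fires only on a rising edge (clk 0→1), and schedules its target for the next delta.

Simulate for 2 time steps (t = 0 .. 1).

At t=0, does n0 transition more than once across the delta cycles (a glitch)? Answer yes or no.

t0.Δ0 r=0 n0=1 z=1 x=0 y=0 p=0 u=1 q=0 clk=0 v=1
t0.Δ1 r=0 n0=1 z=1 x=0 y=0 p=0 u=1 q=0 clk=1 v=1
t0.Δ2 r=0 n0=1 z=0 x=0 y=0 p=0 u=0 q=0 clk=1 v=1
t0.Δ3 r=0 n0=0 z=0 x=0 y=0 p=1 u=0 q=0 clk=1 v=0
t0.Δ4 r=0 n0=0 z=0 x=0 y=0 p=0 u=0 q=0 clk=1 v=0
t1.Δ0 r=0 n0=0 z=0 x=0 y=0 p=0 u=0 q=0 clk=1 v=0
t1.Δ1 r=0 n0=0 z=0 x=0 y=0 p=0 u=0 q=0 clk=0 v=0

no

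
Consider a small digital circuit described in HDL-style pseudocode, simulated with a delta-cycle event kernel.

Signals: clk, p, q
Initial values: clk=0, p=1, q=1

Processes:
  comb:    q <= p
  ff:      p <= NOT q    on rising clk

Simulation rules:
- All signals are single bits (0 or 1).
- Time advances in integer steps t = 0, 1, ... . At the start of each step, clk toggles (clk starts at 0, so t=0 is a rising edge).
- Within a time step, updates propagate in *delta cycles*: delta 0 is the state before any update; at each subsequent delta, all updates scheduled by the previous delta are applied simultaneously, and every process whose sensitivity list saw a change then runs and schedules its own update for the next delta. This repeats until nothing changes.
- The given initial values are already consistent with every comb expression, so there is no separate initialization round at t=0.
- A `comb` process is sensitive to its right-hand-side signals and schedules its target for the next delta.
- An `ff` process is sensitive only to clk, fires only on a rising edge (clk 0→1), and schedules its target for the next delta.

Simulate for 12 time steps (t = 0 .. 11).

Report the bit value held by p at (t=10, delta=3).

[bits: p,q,clk]
t=0: Δ0=110 Δ1=111 Δ2=011 Δ3=001 | 3Δ
t=1: Δ0=001 Δ1=000 | 1Δ
t=2: Δ0=000 Δ1=001 Δ2=101 Δ3=111 | 3Δ
t=3: Δ0=111 Δ1=110 | 1Δ
t=4: Δ0=110 Δ1=111 Δ2=011 Δ3=001 | 3Δ
t=5: Δ0=001 Δ1=000 | 1Δ
t=6: Δ0=000 Δ1=001 Δ2=101 Δ3=111 | 3Δ
t=7: Δ0=111 Δ1=110 | 1Δ
t=8: Δ0=110 Δ1=111 Δ2=011 Δ3=001 | 3Δ
t=9: Δ0=001 Δ1=000 | 1Δ
t=10: Δ0=000 Δ1=001 Δ2=101 Δ3=111 | 3Δ
t=11: Δ0=111 Δ1=110 | 1Δ

1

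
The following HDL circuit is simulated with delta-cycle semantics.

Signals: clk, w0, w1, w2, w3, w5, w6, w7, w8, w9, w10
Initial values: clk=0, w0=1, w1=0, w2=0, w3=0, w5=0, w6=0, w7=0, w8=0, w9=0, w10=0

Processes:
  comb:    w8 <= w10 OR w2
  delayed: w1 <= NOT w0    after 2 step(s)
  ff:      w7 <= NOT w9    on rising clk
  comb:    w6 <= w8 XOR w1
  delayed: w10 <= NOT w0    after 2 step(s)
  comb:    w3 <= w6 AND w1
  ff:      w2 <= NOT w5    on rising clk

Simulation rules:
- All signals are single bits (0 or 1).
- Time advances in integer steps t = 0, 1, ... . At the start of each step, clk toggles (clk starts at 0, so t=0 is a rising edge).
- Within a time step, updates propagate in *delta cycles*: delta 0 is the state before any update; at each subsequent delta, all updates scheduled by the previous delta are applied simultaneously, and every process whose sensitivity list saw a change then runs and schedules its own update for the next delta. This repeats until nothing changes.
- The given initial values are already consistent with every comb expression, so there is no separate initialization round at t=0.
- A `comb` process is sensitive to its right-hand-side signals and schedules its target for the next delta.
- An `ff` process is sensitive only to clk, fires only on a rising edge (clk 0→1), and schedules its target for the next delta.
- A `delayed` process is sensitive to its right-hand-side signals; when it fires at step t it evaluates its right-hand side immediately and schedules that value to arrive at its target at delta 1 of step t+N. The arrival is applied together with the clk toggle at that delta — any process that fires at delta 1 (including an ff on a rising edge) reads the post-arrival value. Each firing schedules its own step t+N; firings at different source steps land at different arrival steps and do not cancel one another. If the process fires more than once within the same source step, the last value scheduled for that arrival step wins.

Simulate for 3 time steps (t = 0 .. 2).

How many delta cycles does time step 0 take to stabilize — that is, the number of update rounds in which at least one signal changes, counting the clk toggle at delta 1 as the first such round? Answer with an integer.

t0.Δ0 w7=0 w2=0 clk=0 w10=0 w9=0 w6=0 w5=0 w3=0 w0=1 w8=0 w1=0
t0.Δ1 w7=0 w2=0 clk=1 w10=0 w9=0 w6=0 w5=0 w3=0 w0=1 w8=0 w1=0
t0.Δ2 w7=1 w2=1 clk=1 w10=0 w9=0 w6=0 w5=0 w3=0 w0=1 w8=0 w1=0
t0.Δ3 w7=1 w2=1 clk=1 w10=0 w9=0 w6=0 w5=0 w3=0 w0=1 w8=1 w1=0
t0.Δ4 w7=1 w2=1 clk=1 w10=0 w9=0 w6=1 w5=0 w3=0 w0=1 w8=1 w1=0
t1.Δ0 w7=1 w2=1 clk=1 w10=0 w9=0 w6=1 w5=0 w3=0 w0=1 w8=1 w1=0
t1.Δ1 w7=1 w2=1 clk=0 w10=0 w9=0 w6=1 w5=0 w3=0 w0=1 w8=1 w1=0
t2.Δ0 w7=1 w2=1 clk=0 w10=0 w9=0 w6=1 w5=0 w3=0 w0=1 w8=1 w1=0
t2.Δ1 w7=1 w2=1 clk=1 w10=0 w9=0 w6=1 w5=0 w3=0 w0=1 w8=1 w1=0

4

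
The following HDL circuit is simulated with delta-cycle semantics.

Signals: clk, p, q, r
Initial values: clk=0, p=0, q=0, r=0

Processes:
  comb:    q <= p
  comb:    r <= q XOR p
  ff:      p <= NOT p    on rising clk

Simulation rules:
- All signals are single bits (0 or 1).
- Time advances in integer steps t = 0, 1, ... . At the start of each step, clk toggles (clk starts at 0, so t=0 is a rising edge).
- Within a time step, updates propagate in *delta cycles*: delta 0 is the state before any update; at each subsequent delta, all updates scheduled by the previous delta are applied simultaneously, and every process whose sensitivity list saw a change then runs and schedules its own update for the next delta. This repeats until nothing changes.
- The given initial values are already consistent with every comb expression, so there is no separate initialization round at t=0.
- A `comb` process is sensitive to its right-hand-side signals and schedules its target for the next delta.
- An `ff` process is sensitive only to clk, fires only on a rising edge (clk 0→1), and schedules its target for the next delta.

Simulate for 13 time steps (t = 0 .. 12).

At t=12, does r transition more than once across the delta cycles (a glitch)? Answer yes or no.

yes

[bits: clk,q,r,p]
t=0: Δ0=0000 Δ1=1000 Δ2=1001 Δ3=1111 Δ4=1101 | 4Δ
t=1: Δ0=1101 Δ1=0101 | 1Δ
t=2: Δ0=0101 Δ1=1101 Δ2=1100 Δ3=1010 Δ4=1000 | 4Δ
t=3: Δ0=1000 Δ1=0000 | 1Δ
t=4: Δ0=0000 Δ1=1000 Δ2=1001 Δ3=1111 Δ4=1101 | 4Δ
t=5: Δ0=1101 Δ1=0101 | 1Δ
t=6: Δ0=0101 Δ1=1101 Δ2=1100 Δ3=1010 Δ4=1000 | 4Δ
t=7: Δ0=1000 Δ1=0000 | 1Δ
t=8: Δ0=0000 Δ1=1000 Δ2=1001 Δ3=1111 Δ4=1101 | 4Δ
t=9: Δ0=1101 Δ1=0101 | 1Δ
t=10: Δ0=0101 Δ1=1101 Δ2=1100 Δ3=1010 Δ4=1000 | 4Δ
t=11: Δ0=1000 Δ1=0000 | 1Δ
t=12: Δ0=0000 Δ1=1000 Δ2=1001 Δ3=1111 Δ4=1101 | 4Δ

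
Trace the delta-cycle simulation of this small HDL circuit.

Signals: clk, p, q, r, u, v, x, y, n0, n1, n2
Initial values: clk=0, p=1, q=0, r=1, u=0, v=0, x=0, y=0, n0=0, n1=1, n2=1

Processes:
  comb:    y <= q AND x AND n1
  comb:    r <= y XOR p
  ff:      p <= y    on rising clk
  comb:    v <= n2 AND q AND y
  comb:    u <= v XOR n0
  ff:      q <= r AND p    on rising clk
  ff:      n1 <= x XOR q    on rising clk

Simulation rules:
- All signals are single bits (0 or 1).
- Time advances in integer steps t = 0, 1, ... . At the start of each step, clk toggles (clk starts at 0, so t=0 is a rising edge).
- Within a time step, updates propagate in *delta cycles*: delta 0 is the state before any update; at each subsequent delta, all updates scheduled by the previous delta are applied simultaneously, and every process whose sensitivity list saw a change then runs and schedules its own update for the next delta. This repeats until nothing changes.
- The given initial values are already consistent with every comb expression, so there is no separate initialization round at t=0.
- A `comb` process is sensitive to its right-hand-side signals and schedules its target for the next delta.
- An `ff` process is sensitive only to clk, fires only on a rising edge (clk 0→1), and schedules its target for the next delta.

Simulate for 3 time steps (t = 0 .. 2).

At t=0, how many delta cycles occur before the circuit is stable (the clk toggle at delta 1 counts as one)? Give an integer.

t0.Δ0 u=0 n0=0 n2=1 x=0 p=1 clk=0 r=1 q=0 v=0 y=0 n1=1
t0.Δ1 u=0 n0=0 n2=1 x=0 p=1 clk=1 r=1 q=0 v=0 y=0 n1=1
t0.Δ2 u=0 n0=0 n2=1 x=0 p=0 clk=1 r=1 q=1 v=0 y=0 n1=0
t0.Δ3 u=0 n0=0 n2=1 x=0 p=0 clk=1 r=0 q=1 v=0 y=0 n1=0
t1.Δ0 u=0 n0=0 n2=1 x=0 p=0 clk=1 r=0 q=1 v=0 y=0 n1=0
t1.Δ1 u=0 n0=0 n2=1 x=0 p=0 clk=0 r=0 q=1 v=0 y=0 n1=0
t2.Δ0 u=0 n0=0 n2=1 x=0 p=0 clk=0 r=0 q=1 v=0 y=0 n1=0
t2.Δ1 u=0 n0=0 n2=1 x=0 p=0 clk=1 r=0 q=1 v=0 y=0 n1=0
t2.Δ2 u=0 n0=0 n2=1 x=0 p=0 clk=1 r=0 q=0 v=0 y=0 n1=1

3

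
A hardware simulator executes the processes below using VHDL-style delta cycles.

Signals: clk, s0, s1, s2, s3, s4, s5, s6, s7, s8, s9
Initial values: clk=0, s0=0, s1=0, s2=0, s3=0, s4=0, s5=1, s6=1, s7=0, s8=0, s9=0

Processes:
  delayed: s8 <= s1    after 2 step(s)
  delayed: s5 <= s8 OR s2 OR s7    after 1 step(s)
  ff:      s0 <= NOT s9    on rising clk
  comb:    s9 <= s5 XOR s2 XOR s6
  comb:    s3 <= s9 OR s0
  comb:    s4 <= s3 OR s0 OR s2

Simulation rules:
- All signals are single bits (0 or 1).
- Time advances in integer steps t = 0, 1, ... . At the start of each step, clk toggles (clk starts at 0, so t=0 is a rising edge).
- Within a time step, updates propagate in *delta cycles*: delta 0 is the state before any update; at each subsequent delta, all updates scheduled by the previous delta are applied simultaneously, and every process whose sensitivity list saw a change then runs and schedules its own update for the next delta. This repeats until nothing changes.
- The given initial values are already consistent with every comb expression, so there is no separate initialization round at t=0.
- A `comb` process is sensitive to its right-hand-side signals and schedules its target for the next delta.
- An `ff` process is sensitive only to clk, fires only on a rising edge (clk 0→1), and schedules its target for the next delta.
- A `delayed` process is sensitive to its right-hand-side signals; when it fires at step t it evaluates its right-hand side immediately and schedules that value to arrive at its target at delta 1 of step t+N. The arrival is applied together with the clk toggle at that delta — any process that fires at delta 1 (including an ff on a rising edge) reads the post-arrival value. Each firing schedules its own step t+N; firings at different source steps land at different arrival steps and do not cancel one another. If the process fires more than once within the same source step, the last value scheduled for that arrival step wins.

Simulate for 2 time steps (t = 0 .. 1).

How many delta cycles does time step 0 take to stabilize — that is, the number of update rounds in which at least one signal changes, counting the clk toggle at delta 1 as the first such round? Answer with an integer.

[bits: s6,s2,s9,s5,s7,s8,s3,s0,s4,s1,clk]
t=0: Δ0=10010000000 Δ1=10010000001 Δ2=10010001001 Δ3=10010011101 | 3Δ
t=1: Δ0=10010011101 Δ1=10010011100 | 1Δ

3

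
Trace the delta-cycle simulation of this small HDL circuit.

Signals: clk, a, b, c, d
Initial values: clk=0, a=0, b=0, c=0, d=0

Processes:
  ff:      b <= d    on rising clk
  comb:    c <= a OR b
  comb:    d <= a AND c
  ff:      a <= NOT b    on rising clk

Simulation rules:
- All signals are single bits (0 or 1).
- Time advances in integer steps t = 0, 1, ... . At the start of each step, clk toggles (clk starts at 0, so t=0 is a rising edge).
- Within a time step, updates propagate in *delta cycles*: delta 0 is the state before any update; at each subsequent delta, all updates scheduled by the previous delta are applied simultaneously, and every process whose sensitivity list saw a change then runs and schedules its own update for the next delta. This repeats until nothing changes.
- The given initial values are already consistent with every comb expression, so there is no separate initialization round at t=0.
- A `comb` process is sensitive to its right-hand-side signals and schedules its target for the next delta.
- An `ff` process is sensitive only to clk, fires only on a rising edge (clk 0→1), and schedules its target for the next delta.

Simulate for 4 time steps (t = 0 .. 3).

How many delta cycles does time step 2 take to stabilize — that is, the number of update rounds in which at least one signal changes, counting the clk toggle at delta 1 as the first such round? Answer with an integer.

2

[bits: d,a,c,clk,b]
t=0: Δ0=00000 Δ1=00010 Δ2=01010 Δ3=01110 Δ4=11110 | 4Δ
t=1: Δ0=11110 Δ1=11100 | 1Δ
t=2: Δ0=11100 Δ1=11110 Δ2=11111 | 2Δ
t=3: Δ0=11111 Δ1=11101 | 1Δ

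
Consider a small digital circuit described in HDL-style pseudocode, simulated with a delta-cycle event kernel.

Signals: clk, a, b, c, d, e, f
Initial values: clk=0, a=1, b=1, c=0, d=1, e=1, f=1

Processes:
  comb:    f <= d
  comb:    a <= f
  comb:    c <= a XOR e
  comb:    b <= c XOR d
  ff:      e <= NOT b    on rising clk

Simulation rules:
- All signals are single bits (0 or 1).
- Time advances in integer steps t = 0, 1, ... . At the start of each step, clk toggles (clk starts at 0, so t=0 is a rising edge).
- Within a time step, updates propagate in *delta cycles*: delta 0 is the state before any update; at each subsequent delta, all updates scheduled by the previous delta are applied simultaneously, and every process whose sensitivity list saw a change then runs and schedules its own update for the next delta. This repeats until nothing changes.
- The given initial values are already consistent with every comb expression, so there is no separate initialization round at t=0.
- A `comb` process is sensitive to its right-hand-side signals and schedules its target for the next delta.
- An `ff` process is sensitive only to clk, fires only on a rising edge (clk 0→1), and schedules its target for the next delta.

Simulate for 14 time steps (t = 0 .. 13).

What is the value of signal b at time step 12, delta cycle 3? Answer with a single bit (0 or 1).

1

t0.Δ0 f=1 c=0 a=1 clk=0 b=1 e=1 d=1
t0.Δ1 f=1 c=0 a=1 clk=1 b=1 e=1 d=1
t0.Δ2 f=1 c=0 a=1 clk=1 b=1 e=0 d=1
t0.Δ3 f=1 c=1 a=1 clk=1 b=1 e=0 d=1
t0.Δ4 f=1 c=1 a=1 clk=1 b=0 e=0 d=1
t1.Δ0 f=1 c=1 a=1 clk=1 b=0 e=0 d=1
t1.Δ1 f=1 c=1 a=1 clk=0 b=0 e=0 d=1
t2.Δ0 f=1 c=1 a=1 clk=0 b=0 e=0 d=1
t2.Δ1 f=1 c=1 a=1 clk=1 b=0 e=0 d=1
t2.Δ2 f=1 c=1 a=1 clk=1 b=0 e=1 d=1
t2.Δ3 f=1 c=0 a=1 clk=1 b=0 e=1 d=1
t2.Δ4 f=1 c=0 a=1 clk=1 b=1 e=1 d=1
t3.Δ0 f=1 c=0 a=1 clk=1 b=1 e=1 d=1
t3.Δ1 f=1 c=0 a=1 clk=0 b=1 e=1 d=1
t4.Δ0 f=1 c=0 a=1 clk=0 b=1 e=1 d=1
t4.Δ1 f=1 c=0 a=1 clk=1 b=1 e=1 d=1
t4.Δ2 f=1 c=0 a=1 clk=1 b=1 e=0 d=1
t4.Δ3 f=1 c=1 a=1 clk=1 b=1 e=0 d=1
t4.Δ4 f=1 c=1 a=1 clk=1 b=0 e=0 d=1
t5.Δ0 f=1 c=1 a=1 clk=1 b=0 e=0 d=1
t5.Δ1 f=1 c=1 a=1 clk=0 b=0 e=0 d=1
t6.Δ0 f=1 c=1 a=1 clk=0 b=0 e=0 d=1
t6.Δ1 f=1 c=1 a=1 clk=1 b=0 e=0 d=1
t6.Δ2 f=1 c=1 a=1 clk=1 b=0 e=1 d=1
t6.Δ3 f=1 c=0 a=1 clk=1 b=0 e=1 d=1
t6.Δ4 f=1 c=0 a=1 clk=1 b=1 e=1 d=1
t7.Δ0 f=1 c=0 a=1 clk=1 b=1 e=1 d=1
t7.Δ1 f=1 c=0 a=1 clk=0 b=1 e=1 d=1
t8.Δ0 f=1 c=0 a=1 clk=0 b=1 e=1 d=1
t8.Δ1 f=1 c=0 a=1 clk=1 b=1 e=1 d=1
t8.Δ2 f=1 c=0 a=1 clk=1 b=1 e=0 d=1
t8.Δ3 f=1 c=1 a=1 clk=1 b=1 e=0 d=1
t8.Δ4 f=1 c=1 a=1 clk=1 b=0 e=0 d=1
t9.Δ0 f=1 c=1 a=1 clk=1 b=0 e=0 d=1
t9.Δ1 f=1 c=1 a=1 clk=0 b=0 e=0 d=1
t10.Δ0 f=1 c=1 a=1 clk=0 b=0 e=0 d=1
t10.Δ1 f=1 c=1 a=1 clk=1 b=0 e=0 d=1
t10.Δ2 f=1 c=1 a=1 clk=1 b=0 e=1 d=1
t10.Δ3 f=1 c=0 a=1 clk=1 b=0 e=1 d=1
t10.Δ4 f=1 c=0 a=1 clk=1 b=1 e=1 d=1
t11.Δ0 f=1 c=0 a=1 clk=1 b=1 e=1 d=1
t11.Δ1 f=1 c=0 a=1 clk=0 b=1 e=1 d=1
t12.Δ0 f=1 c=0 a=1 clk=0 b=1 e=1 d=1
t12.Δ1 f=1 c=0 a=1 clk=1 b=1 e=1 d=1
t12.Δ2 f=1 c=0 a=1 clk=1 b=1 e=0 d=1
t12.Δ3 f=1 c=1 a=1 clk=1 b=1 e=0 d=1
t12.Δ4 f=1 c=1 a=1 clk=1 b=0 e=0 d=1
t13.Δ0 f=1 c=1 a=1 clk=1 b=0 e=0 d=1
t13.Δ1 f=1 c=1 a=1 clk=0 b=0 e=0 d=1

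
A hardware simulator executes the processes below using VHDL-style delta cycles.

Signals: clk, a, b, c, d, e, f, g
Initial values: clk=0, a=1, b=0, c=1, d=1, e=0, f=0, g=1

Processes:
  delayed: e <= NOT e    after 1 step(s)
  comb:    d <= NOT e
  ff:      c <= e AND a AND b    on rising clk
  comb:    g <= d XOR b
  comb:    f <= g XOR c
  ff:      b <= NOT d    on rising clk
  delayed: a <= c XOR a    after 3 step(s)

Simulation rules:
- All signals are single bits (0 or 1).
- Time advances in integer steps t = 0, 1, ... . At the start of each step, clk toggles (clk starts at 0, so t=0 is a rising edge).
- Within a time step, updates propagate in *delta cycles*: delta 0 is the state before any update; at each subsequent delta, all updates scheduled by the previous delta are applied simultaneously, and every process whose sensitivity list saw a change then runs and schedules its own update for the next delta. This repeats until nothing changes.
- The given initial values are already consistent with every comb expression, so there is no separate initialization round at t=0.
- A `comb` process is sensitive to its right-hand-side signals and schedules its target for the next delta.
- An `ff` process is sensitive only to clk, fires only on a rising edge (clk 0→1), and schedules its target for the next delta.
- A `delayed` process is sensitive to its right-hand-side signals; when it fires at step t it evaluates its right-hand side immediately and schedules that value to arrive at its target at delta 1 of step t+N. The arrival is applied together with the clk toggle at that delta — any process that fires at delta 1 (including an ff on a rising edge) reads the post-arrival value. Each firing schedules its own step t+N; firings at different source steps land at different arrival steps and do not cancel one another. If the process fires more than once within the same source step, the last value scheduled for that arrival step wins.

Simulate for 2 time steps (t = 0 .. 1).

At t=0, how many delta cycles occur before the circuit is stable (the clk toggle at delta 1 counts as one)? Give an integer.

t0.Δ0 f=0 g=1 a=1 e=0 b=0 clk=0 c=1 d=1
t0.Δ1 f=0 g=1 a=1 e=0 b=0 clk=1 c=1 d=1
t0.Δ2 f=0 g=1 a=1 e=0 b=0 clk=1 c=0 d=1
t0.Δ3 f=1 g=1 a=1 e=0 b=0 clk=1 c=0 d=1
t1.Δ0 f=1 g=1 a=1 e=0 b=0 clk=1 c=0 d=1
t1.Δ1 f=1 g=1 a=1 e=0 b=0 clk=0 c=0 d=1

3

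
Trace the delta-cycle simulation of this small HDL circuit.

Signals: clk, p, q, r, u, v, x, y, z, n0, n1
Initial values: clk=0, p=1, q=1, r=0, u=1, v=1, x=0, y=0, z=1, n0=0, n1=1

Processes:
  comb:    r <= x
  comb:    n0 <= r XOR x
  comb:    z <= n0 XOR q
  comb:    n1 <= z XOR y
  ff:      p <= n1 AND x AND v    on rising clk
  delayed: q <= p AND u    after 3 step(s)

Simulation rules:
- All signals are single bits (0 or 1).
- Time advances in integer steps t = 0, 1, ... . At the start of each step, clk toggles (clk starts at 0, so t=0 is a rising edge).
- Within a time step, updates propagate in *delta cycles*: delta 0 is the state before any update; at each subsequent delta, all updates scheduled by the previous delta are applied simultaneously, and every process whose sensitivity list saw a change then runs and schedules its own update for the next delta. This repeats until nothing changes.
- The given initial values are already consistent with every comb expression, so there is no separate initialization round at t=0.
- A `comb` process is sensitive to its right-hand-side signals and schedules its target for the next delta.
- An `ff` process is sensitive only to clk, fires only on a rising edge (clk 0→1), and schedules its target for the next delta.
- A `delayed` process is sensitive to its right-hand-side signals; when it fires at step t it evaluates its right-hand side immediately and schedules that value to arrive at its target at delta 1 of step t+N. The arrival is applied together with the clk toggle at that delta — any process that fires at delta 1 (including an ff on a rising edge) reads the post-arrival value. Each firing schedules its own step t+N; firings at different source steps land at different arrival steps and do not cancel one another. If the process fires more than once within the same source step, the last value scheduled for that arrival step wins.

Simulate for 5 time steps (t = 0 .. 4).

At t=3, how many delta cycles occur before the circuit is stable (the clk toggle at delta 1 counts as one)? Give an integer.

[bits: r,clk,z,p,n1,y,n0,v,x,u,q]
t=0: Δ0=00111001011 Δ1=01111001011 Δ2=01101001011 | 2Δ
t=1: Δ0=01101001011 Δ1=00101001011 | 1Δ
t=2: Δ0=00101001011 Δ1=01101001011 | 1Δ
t=3: Δ0=01101001011 Δ1=00101001010 Δ2=00001001010 Δ3=00000001010 | 3Δ
t=4: Δ0=00000001010 Δ1=01000001010 | 1Δ

3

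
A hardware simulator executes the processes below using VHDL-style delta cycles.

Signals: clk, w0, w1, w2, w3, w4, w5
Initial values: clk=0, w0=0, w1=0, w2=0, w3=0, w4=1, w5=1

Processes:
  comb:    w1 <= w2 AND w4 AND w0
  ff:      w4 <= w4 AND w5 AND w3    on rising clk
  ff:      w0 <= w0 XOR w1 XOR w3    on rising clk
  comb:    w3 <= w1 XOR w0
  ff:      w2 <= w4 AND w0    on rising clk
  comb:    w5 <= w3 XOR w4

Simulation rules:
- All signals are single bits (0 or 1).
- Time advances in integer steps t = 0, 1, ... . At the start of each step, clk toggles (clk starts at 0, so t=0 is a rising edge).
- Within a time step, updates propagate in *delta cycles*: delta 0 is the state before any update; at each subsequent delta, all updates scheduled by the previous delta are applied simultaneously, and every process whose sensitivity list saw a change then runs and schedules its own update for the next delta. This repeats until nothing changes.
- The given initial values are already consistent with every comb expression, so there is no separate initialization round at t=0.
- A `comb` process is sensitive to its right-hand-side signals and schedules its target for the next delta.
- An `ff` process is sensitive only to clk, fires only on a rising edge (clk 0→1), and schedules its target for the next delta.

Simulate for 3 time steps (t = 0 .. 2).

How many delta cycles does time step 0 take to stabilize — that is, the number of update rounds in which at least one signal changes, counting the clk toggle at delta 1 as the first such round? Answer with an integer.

3

[bits: w4,clk,w3,w5,w0,w1,w2]
t=0: Δ0=1001000 Δ1=1101000 Δ2=0101000 Δ3=0100000 | 3Δ
t=1: Δ0=0100000 Δ1=0000000 | 1Δ
t=2: Δ0=0000000 Δ1=0100000 | 1Δ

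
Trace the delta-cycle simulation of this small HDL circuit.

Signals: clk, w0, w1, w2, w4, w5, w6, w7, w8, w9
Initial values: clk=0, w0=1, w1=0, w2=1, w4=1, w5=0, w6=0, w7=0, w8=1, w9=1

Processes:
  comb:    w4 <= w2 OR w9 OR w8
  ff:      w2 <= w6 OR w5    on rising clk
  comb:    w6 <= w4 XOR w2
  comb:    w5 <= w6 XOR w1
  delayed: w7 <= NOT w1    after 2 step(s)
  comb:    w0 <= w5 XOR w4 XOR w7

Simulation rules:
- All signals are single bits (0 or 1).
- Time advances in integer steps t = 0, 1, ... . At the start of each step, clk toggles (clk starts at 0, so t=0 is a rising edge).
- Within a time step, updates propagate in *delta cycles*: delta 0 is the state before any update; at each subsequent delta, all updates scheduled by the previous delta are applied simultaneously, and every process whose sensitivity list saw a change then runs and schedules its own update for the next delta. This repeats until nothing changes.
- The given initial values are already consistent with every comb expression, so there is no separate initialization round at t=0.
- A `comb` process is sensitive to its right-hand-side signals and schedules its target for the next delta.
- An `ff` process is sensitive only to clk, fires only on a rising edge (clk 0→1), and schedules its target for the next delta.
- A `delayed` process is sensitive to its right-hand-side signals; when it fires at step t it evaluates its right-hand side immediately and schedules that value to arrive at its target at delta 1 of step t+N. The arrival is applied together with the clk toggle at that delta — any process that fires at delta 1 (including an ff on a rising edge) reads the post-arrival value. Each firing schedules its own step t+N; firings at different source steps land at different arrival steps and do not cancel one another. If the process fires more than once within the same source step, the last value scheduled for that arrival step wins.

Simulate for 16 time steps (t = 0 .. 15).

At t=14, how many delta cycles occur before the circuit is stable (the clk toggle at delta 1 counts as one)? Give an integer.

t0.Δ0 w1=0 w5=0 w7=0 w9=1 w6=0 w4=1 w8=1 clk=0 w0=1 w2=1
t0.Δ1 w1=0 w5=0 w7=0 w9=1 w6=0 w4=1 w8=1 clk=1 w0=1 w2=1
t0.Δ2 w1=0 w5=0 w7=0 w9=1 w6=0 w4=1 w8=1 clk=1 w0=1 w2=0
t0.Δ3 w1=0 w5=0 w7=0 w9=1 w6=1 w4=1 w8=1 clk=1 w0=1 w2=0
t0.Δ4 w1=0 w5=1 w7=0 w9=1 w6=1 w4=1 w8=1 clk=1 w0=1 w2=0
t0.Δ5 w1=0 w5=1 w7=0 w9=1 w6=1 w4=1 w8=1 clk=1 w0=0 w2=0
t1.Δ0 w1=0 w5=1 w7=0 w9=1 w6=1 w4=1 w8=1 clk=1 w0=0 w2=0
t1.Δ1 w1=0 w5=1 w7=0 w9=1 w6=1 w4=1 w8=1 clk=0 w0=0 w2=0
t2.Δ0 w1=0 w5=1 w7=0 w9=1 w6=1 w4=1 w8=1 clk=0 w0=0 w2=0
t2.Δ1 w1=0 w5=1 w7=0 w9=1 w6=1 w4=1 w8=1 clk=1 w0=0 w2=0
t2.Δ2 w1=0 w5=1 w7=0 w9=1 w6=1 w4=1 w8=1 clk=1 w0=0 w2=1
t2.Δ3 w1=0 w5=1 w7=0 w9=1 w6=0 w4=1 w8=1 clk=1 w0=0 w2=1
t2.Δ4 w1=0 w5=0 w7=0 w9=1 w6=0 w4=1 w8=1 clk=1 w0=0 w2=1
t2.Δ5 w1=0 w5=0 w7=0 w9=1 w6=0 w4=1 w8=1 clk=1 w0=1 w2=1
t3.Δ0 w1=0 w5=0 w7=0 w9=1 w6=0 w4=1 w8=1 clk=1 w0=1 w2=1
t3.Δ1 w1=0 w5=0 w7=0 w9=1 w6=0 w4=1 w8=1 clk=0 w0=1 w2=1
t4.Δ0 w1=0 w5=0 w7=0 w9=1 w6=0 w4=1 w8=1 clk=0 w0=1 w2=1
t4.Δ1 w1=0 w5=0 w7=0 w9=1 w6=0 w4=1 w8=1 clk=1 w0=1 w2=1
t4.Δ2 w1=0 w5=0 w7=0 w9=1 w6=0 w4=1 w8=1 clk=1 w0=1 w2=0
t4.Δ3 w1=0 w5=0 w7=0 w9=1 w6=1 w4=1 w8=1 clk=1 w0=1 w2=0
t4.Δ4 w1=0 w5=1 w7=0 w9=1 w6=1 w4=1 w8=1 clk=1 w0=1 w2=0
t4.Δ5 w1=0 w5=1 w7=0 w9=1 w6=1 w4=1 w8=1 clk=1 w0=0 w2=0
t5.Δ0 w1=0 w5=1 w7=0 w9=1 w6=1 w4=1 w8=1 clk=1 w0=0 w2=0
t5.Δ1 w1=0 w5=1 w7=0 w9=1 w6=1 w4=1 w8=1 clk=0 w0=0 w2=0
t6.Δ0 w1=0 w5=1 w7=0 w9=1 w6=1 w4=1 w8=1 clk=0 w0=0 w2=0
t6.Δ1 w1=0 w5=1 w7=0 w9=1 w6=1 w4=1 w8=1 clk=1 w0=0 w2=0
t6.Δ2 w1=0 w5=1 w7=0 w9=1 w6=1 w4=1 w8=1 clk=1 w0=0 w2=1
t6.Δ3 w1=0 w5=1 w7=0 w9=1 w6=0 w4=1 w8=1 clk=1 w0=0 w2=1
t6.Δ4 w1=0 w5=0 w7=0 w9=1 w6=0 w4=1 w8=1 clk=1 w0=0 w2=1
t6.Δ5 w1=0 w5=0 w7=0 w9=1 w6=0 w4=1 w8=1 clk=1 w0=1 w2=1
t7.Δ0 w1=0 w5=0 w7=0 w9=1 w6=0 w4=1 w8=1 clk=1 w0=1 w2=1
t7.Δ1 w1=0 w5=0 w7=0 w9=1 w6=0 w4=1 w8=1 clk=0 w0=1 w2=1
t8.Δ0 w1=0 w5=0 w7=0 w9=1 w6=0 w4=1 w8=1 clk=0 w0=1 w2=1
t8.Δ1 w1=0 w5=0 w7=0 w9=1 w6=0 w4=1 w8=1 clk=1 w0=1 w2=1
t8.Δ2 w1=0 w5=0 w7=0 w9=1 w6=0 w4=1 w8=1 clk=1 w0=1 w2=0
t8.Δ3 w1=0 w5=0 w7=0 w9=1 w6=1 w4=1 w8=1 clk=1 w0=1 w2=0
t8.Δ4 w1=0 w5=1 w7=0 w9=1 w6=1 w4=1 w8=1 clk=1 w0=1 w2=0
t8.Δ5 w1=0 w5=1 w7=0 w9=1 w6=1 w4=1 w8=1 clk=1 w0=0 w2=0
t9.Δ0 w1=0 w5=1 w7=0 w9=1 w6=1 w4=1 w8=1 clk=1 w0=0 w2=0
t9.Δ1 w1=0 w5=1 w7=0 w9=1 w6=1 w4=1 w8=1 clk=0 w0=0 w2=0
t10.Δ0 w1=0 w5=1 w7=0 w9=1 w6=1 w4=1 w8=1 clk=0 w0=0 w2=0
t10.Δ1 w1=0 w5=1 w7=0 w9=1 w6=1 w4=1 w8=1 clk=1 w0=0 w2=0
t10.Δ2 w1=0 w5=1 w7=0 w9=1 w6=1 w4=1 w8=1 clk=1 w0=0 w2=1
t10.Δ3 w1=0 w5=1 w7=0 w9=1 w6=0 w4=1 w8=1 clk=1 w0=0 w2=1
t10.Δ4 w1=0 w5=0 w7=0 w9=1 w6=0 w4=1 w8=1 clk=1 w0=0 w2=1
t10.Δ5 w1=0 w5=0 w7=0 w9=1 w6=0 w4=1 w8=1 clk=1 w0=1 w2=1
t11.Δ0 w1=0 w5=0 w7=0 w9=1 w6=0 w4=1 w8=1 clk=1 w0=1 w2=1
t11.Δ1 w1=0 w5=0 w7=0 w9=1 w6=0 w4=1 w8=1 clk=0 w0=1 w2=1
t12.Δ0 w1=0 w5=0 w7=0 w9=1 w6=0 w4=1 w8=1 clk=0 w0=1 w2=1
t12.Δ1 w1=0 w5=0 w7=0 w9=1 w6=0 w4=1 w8=1 clk=1 w0=1 w2=1
t12.Δ2 w1=0 w5=0 w7=0 w9=1 w6=0 w4=1 w8=1 clk=1 w0=1 w2=0
t12.Δ3 w1=0 w5=0 w7=0 w9=1 w6=1 w4=1 w8=1 clk=1 w0=1 w2=0
t12.Δ4 w1=0 w5=1 w7=0 w9=1 w6=1 w4=1 w8=1 clk=1 w0=1 w2=0
t12.Δ5 w1=0 w5=1 w7=0 w9=1 w6=1 w4=1 w8=1 clk=1 w0=0 w2=0
t13.Δ0 w1=0 w5=1 w7=0 w9=1 w6=1 w4=1 w8=1 clk=1 w0=0 w2=0
t13.Δ1 w1=0 w5=1 w7=0 w9=1 w6=1 w4=1 w8=1 clk=0 w0=0 w2=0
t14.Δ0 w1=0 w5=1 w7=0 w9=1 w6=1 w4=1 w8=1 clk=0 w0=0 w2=0
t14.Δ1 w1=0 w5=1 w7=0 w9=1 w6=1 w4=1 w8=1 clk=1 w0=0 w2=0
t14.Δ2 w1=0 w5=1 w7=0 w9=1 w6=1 w4=1 w8=1 clk=1 w0=0 w2=1
t14.Δ3 w1=0 w5=1 w7=0 w9=1 w6=0 w4=1 w8=1 clk=1 w0=0 w2=1
t14.Δ4 w1=0 w5=0 w7=0 w9=1 w6=0 w4=1 w8=1 clk=1 w0=0 w2=1
t14.Δ5 w1=0 w5=0 w7=0 w9=1 w6=0 w4=1 w8=1 clk=1 w0=1 w2=1
t15.Δ0 w1=0 w5=0 w7=0 w9=1 w6=0 w4=1 w8=1 clk=1 w0=1 w2=1
t15.Δ1 w1=0 w5=0 w7=0 w9=1 w6=0 w4=1 w8=1 clk=0 w0=1 w2=1

5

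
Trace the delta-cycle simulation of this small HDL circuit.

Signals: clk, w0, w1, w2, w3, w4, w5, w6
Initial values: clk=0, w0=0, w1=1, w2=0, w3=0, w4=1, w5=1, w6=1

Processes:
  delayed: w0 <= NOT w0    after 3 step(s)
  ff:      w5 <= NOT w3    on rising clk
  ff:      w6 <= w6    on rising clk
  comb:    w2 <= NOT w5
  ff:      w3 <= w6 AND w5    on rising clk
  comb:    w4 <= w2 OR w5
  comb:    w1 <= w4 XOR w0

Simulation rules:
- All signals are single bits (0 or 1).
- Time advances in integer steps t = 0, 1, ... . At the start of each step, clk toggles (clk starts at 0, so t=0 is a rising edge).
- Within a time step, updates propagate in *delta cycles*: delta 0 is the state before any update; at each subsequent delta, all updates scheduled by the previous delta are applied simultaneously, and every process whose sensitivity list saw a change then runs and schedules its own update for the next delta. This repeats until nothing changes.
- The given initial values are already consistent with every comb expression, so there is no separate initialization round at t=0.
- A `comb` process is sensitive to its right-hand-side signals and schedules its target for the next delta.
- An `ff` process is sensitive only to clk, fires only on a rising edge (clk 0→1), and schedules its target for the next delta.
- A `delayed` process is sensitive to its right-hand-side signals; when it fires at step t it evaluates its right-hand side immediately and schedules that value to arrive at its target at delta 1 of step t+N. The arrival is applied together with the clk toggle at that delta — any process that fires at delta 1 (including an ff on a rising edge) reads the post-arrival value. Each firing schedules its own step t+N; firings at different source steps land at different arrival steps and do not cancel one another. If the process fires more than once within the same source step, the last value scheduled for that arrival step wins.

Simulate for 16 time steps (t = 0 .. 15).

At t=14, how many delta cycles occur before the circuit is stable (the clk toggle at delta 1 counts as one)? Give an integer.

3

t0.Δ0 w6=1 w4=1 w0=0 w2=0 clk=0 w5=1 w1=1 w3=0
t0.Δ1 w6=1 w4=1 w0=0 w2=0 clk=1 w5=1 w1=1 w3=0
t0.Δ2 w6=1 w4=1 w0=0 w2=0 clk=1 w5=1 w1=1 w3=1
t1.Δ0 w6=1 w4=1 w0=0 w2=0 clk=1 w5=1 w1=1 w3=1
t1.Δ1 w6=1 w4=1 w0=0 w2=0 clk=0 w5=1 w1=1 w3=1
t2.Δ0 w6=1 w4=1 w0=0 w2=0 clk=0 w5=1 w1=1 w3=1
t2.Δ1 w6=1 w4=1 w0=0 w2=0 clk=1 w5=1 w1=1 w3=1
t2.Δ2 w6=1 w4=1 w0=0 w2=0 clk=1 w5=0 w1=1 w3=1
t2.Δ3 w6=1 w4=0 w0=0 w2=1 clk=1 w5=0 w1=1 w3=1
t2.Δ4 w6=1 w4=1 w0=0 w2=1 clk=1 w5=0 w1=0 w3=1
t2.Δ5 w6=1 w4=1 w0=0 w2=1 clk=1 w5=0 w1=1 w3=1
t3.Δ0 w6=1 w4=1 w0=0 w2=1 clk=1 w5=0 w1=1 w3=1
t3.Δ1 w6=1 w4=1 w0=0 w2=1 clk=0 w5=0 w1=1 w3=1
t4.Δ0 w6=1 w4=1 w0=0 w2=1 clk=0 w5=0 w1=1 w3=1
t4.Δ1 w6=1 w4=1 w0=0 w2=1 clk=1 w5=0 w1=1 w3=1
t4.Δ2 w6=1 w4=1 w0=0 w2=1 clk=1 w5=0 w1=1 w3=0
t5.Δ0 w6=1 w4=1 w0=0 w2=1 clk=1 w5=0 w1=1 w3=0
t5.Δ1 w6=1 w4=1 w0=0 w2=1 clk=0 w5=0 w1=1 w3=0
t6.Δ0 w6=1 w4=1 w0=0 w2=1 clk=0 w5=0 w1=1 w3=0
t6.Δ1 w6=1 w4=1 w0=0 w2=1 clk=1 w5=0 w1=1 w3=0
t6.Δ2 w6=1 w4=1 w0=0 w2=1 clk=1 w5=1 w1=1 w3=0
t6.Δ3 w6=1 w4=1 w0=0 w2=0 clk=1 w5=1 w1=1 w3=0
t7.Δ0 w6=1 w4=1 w0=0 w2=0 clk=1 w5=1 w1=1 w3=0
t7.Δ1 w6=1 w4=1 w0=0 w2=0 clk=0 w5=1 w1=1 w3=0
t8.Δ0 w6=1 w4=1 w0=0 w2=0 clk=0 w5=1 w1=1 w3=0
t8.Δ1 w6=1 w4=1 w0=0 w2=0 clk=1 w5=1 w1=1 w3=0
t8.Δ2 w6=1 w4=1 w0=0 w2=0 clk=1 w5=1 w1=1 w3=1
t9.Δ0 w6=1 w4=1 w0=0 w2=0 clk=1 w5=1 w1=1 w3=1
t9.Δ1 w6=1 w4=1 w0=0 w2=0 clk=0 w5=1 w1=1 w3=1
t10.Δ0 w6=1 w4=1 w0=0 w2=0 clk=0 w5=1 w1=1 w3=1
t10.Δ1 w6=1 w4=1 w0=0 w2=0 clk=1 w5=1 w1=1 w3=1
t10.Δ2 w6=1 w4=1 w0=0 w2=0 clk=1 w5=0 w1=1 w3=1
t10.Δ3 w6=1 w4=0 w0=0 w2=1 clk=1 w5=0 w1=1 w3=1
t10.Δ4 w6=1 w4=1 w0=0 w2=1 clk=1 w5=0 w1=0 w3=1
t10.Δ5 w6=1 w4=1 w0=0 w2=1 clk=1 w5=0 w1=1 w3=1
t11.Δ0 w6=1 w4=1 w0=0 w2=1 clk=1 w5=0 w1=1 w3=1
t11.Δ1 w6=1 w4=1 w0=0 w2=1 clk=0 w5=0 w1=1 w3=1
t12.Δ0 w6=1 w4=1 w0=0 w2=1 clk=0 w5=0 w1=1 w3=1
t12.Δ1 w6=1 w4=1 w0=0 w2=1 clk=1 w5=0 w1=1 w3=1
t12.Δ2 w6=1 w4=1 w0=0 w2=1 clk=1 w5=0 w1=1 w3=0
t13.Δ0 w6=1 w4=1 w0=0 w2=1 clk=1 w5=0 w1=1 w3=0
t13.Δ1 w6=1 w4=1 w0=0 w2=1 clk=0 w5=0 w1=1 w3=0
t14.Δ0 w6=1 w4=1 w0=0 w2=1 clk=0 w5=0 w1=1 w3=0
t14.Δ1 w6=1 w4=1 w0=0 w2=1 clk=1 w5=0 w1=1 w3=0
t14.Δ2 w6=1 w4=1 w0=0 w2=1 clk=1 w5=1 w1=1 w3=0
t14.Δ3 w6=1 w4=1 w0=0 w2=0 clk=1 w5=1 w1=1 w3=0
t15.Δ0 w6=1 w4=1 w0=0 w2=0 clk=1 w5=1 w1=1 w3=0
t15.Δ1 w6=1 w4=1 w0=0 w2=0 clk=0 w5=1 w1=1 w3=0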